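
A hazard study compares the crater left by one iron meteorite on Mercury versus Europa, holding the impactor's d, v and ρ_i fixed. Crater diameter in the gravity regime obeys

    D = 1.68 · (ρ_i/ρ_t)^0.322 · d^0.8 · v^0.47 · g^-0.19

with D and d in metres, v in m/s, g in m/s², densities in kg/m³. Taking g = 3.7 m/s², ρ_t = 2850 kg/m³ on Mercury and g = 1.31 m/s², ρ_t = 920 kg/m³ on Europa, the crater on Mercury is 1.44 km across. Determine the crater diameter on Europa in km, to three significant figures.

D ≈ 2.52 km

The impactor-only factors (d, v, ρ_i) cancel in the ratio, leaving D_Europa/D_Mercury = (g_Europa/g_Mercury)^-0.19 · (ρ_t,Mercury/ρ_t,Europa)^0.322.
(1.31/3.7)^-0.19 = 0.3541^-0.19 = 1.218
(2850/920)^0.322 = 3.098^0.322 = 1.439
Ratio = 1.218 × 1.439 = 1.753
D_Europa = 1.753 × 1.44 km = 2.52 km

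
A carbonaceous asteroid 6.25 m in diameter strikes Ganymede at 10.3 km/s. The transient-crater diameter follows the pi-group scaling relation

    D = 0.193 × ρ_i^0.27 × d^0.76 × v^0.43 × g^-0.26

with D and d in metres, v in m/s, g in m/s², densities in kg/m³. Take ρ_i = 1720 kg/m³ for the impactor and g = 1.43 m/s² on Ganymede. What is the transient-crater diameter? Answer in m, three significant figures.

In SI units: v = 10300 m/s.
ρ_i^0.27 = 1720^0.27 = 7.475
d^0.76 = 6.25^0.76 = 4.026
v^0.43 = 10300^0.43 = 53.15
g^-0.26 = 1.43^-0.26 = 0.9112
D = 0.193 × 7.475 × 4.026 × 53.15 × 0.9112 = 281.3 m

D ≈ 281 m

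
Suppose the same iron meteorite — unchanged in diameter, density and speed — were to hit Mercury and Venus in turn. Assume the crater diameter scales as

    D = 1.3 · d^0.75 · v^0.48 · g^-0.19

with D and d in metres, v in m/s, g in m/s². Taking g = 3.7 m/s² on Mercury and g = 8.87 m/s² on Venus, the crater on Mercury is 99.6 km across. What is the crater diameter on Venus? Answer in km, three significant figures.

D ≈ 84.4 km

All impactor-dependent factors cancel in the ratio, leaving D_Venus/D_Mercury = (g_Venus/g_Mercury)^-0.19.
(8.87/3.7)^-0.19 = 2.397^-0.19 = 0.8470
D_Venus = 0.8470 × 99.6 km = 84.4 km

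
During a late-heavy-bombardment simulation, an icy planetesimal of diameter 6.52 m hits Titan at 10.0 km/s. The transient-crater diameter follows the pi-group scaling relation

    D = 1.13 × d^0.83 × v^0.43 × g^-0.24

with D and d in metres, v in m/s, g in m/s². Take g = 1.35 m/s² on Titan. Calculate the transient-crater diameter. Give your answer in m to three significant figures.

In SI units: v = 10000 m/s.
d^0.83 = 6.52^0.83 = 4.741
v^0.43 = 10000^0.43 = 52.48
g^-0.24 = 1.35^-0.24 = 0.9305
D = 1.13 × 4.741 × 52.48 × 0.9305 = 261.6 m

D ≈ 262 m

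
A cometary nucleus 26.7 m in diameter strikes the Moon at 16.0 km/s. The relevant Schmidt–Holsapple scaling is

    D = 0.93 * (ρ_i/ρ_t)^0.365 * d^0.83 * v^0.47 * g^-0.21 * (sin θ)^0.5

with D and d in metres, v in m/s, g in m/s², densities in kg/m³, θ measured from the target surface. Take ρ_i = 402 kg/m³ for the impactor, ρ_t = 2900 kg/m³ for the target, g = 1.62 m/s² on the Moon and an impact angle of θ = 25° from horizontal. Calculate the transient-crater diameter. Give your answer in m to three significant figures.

D ≈ 384 m

In SI units: v = 16000 m/s.
(ρ_i/ρ_t)^0.365 = (402/2900)^0.365 = 0.4861
d^0.83 = 26.7^0.83 = 15.28
v^0.47 = 16000^0.47 = 94.61
g^-0.21 = 1.62^-0.21 = 0.9037
(sin 25°)^0.5 = 0.4226^0.5 = 0.6501
D = 0.93 × 0.4861 × 15.28 × 94.61 × 0.9037 × 0.6501 = 383.9 m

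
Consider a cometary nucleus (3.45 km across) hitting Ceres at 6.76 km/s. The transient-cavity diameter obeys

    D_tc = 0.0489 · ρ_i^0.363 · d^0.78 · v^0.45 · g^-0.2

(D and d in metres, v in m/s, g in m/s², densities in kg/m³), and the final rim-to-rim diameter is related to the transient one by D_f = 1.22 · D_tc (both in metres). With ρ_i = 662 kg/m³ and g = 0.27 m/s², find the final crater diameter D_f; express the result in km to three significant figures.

In SI: d = 3450 m, v = 6760 m/s.
ρ_i^0.363 = 662^0.363 = 10.57
d^0.78 = 3450^0.78 = 574.8
v^0.45 = 6760^0.45 = 52.90
g^-0.2 = 0.27^-0.2 = 1.299
D_tc = 0.0489 × 10.57 × 574.8 × 52.90 × 1.299 = 20420 m
D_f = 1.22 × 20420 = 24912 m
     = 24.91 km

D_f ≈ 24.9 km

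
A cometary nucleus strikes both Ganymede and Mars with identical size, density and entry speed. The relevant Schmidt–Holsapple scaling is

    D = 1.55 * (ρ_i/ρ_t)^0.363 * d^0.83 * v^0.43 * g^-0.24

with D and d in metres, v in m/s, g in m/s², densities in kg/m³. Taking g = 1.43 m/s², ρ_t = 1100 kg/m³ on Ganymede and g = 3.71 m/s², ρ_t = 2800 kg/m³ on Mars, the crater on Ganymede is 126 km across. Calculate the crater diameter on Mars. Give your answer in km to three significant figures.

The impactor-only factors (d, v, ρ_i) cancel in the ratio, leaving D_Mars/D_Ganymede = (g_Mars/g_Ganymede)^-0.24 · (ρ_t,Ganymede/ρ_t,Mars)^0.363.
(3.71/1.43)^-0.24 = 2.594^-0.24 = 0.7955
(1100/2800)^0.363 = 0.3929^0.363 = 0.7124
Ratio = 0.7955 × 0.7124 = 0.5667
D_Mars = 0.5667 × 126 km = 71.4 km

D ≈ 71.4 km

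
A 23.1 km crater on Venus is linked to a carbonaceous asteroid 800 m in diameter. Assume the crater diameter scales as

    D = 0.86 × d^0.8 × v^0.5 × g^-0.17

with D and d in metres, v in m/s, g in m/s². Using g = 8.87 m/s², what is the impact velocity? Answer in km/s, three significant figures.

v ≈ 34.3 km/s

Rearranging for v: v = [D / (0.86 · 800^0.8 · 8.87^-0.17)]^(1/0.5).
D = 23100 m.
800^0.8 = 210.1
8.87^-0.17 = 0.6900
Denominator = 0.86 × 210.1 × 0.6900 = 124.7
D / 124.7 = 23100 / 124.7 = 185.2
v = 185.2^(1/0.5) = 185.2^2 = 34299 m/s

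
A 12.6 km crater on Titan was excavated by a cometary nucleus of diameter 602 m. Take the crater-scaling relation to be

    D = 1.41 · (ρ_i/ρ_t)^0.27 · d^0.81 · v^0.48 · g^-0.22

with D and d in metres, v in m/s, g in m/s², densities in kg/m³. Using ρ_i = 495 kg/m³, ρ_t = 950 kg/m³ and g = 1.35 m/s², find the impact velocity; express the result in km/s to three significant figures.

v ≈ 5.75 km/s

Rearranging for v: v = [D / (1.41 · (495/950)^0.27 · 602^0.81 · 1.35^-0.22)]^(1/0.48).
D = 12600 m.
(495/950)^0.27 = 0.8386
602^0.81 = 178.4
1.35^-0.22 = 0.9361
Denominator = 1.41 × 0.8386 × 178.4 × 0.9361 = 197.5
D / 197.5 = 12600 / 197.5 = 63.80
v = 63.80^(1/0.48) = 63.80^2.0833 = 5754 m/s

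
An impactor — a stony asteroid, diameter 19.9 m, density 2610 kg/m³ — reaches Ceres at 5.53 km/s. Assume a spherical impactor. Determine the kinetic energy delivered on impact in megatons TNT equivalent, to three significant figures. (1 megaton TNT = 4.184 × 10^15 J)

E ≈ 0.0394 Mt TNT

v = 5530 m/s.
Mass m = (π/6) ρ d³ = (π/6) × 2610 × (19.9)³ = 1.077 × 10^7 kg
E = ½ m v² = 0.5 × 1.077 × 10^7 × (5530)² = 1.647 × 10^14 J
   = 1.647 × 10^14 / 4.184×10^15 = 0.03936 Mt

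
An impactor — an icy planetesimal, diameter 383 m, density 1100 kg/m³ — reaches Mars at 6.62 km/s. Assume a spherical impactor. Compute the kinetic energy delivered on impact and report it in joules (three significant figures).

E ≈ 7.09 × 10^17 J

v = 6620 m/s.
Mass m = (π/6) ρ d³ = (π/6) × 1100 × (383)³ = 3.236 × 10^10 kg
E = ½ m v² = 0.5 × 3.236 × 10^10 × (6620)² = 7.091 × 10^17 J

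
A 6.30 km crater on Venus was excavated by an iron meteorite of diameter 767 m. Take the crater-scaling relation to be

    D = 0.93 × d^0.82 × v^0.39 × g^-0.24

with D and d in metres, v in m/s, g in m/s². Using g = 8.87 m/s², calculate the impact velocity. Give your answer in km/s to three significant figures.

v ≈ 21.9 km/s

Rearranging for v: v = [D / (0.93 · 767^0.82 · 8.87^-0.24)]^(1/0.39).
D = 6300 m.
767^0.82 = 232.0
8.87^-0.24 = 0.5922
Denominator = 0.93 × 232.0 × 0.5922 = 127.8
D / 127.8 = 6300 / 127.8 = 49.30
v = 49.30^(1/0.39) = 49.30^2.5641 = 21909 m/s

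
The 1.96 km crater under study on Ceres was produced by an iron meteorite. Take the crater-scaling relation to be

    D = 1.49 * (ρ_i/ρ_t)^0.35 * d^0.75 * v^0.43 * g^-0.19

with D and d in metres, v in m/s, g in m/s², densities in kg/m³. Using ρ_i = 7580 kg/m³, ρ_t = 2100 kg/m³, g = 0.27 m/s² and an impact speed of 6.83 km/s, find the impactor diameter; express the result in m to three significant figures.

Rearranging for d: d = [D / (1.49 · (7580/2100)^0.35 · 6830^0.43 · 0.27^-0.19)]^(1/0.75).
D = 1960 m.
(7580/2100)^0.35 = 1.567
6830^0.43 = 44.55
0.27^-0.19 = 1.282
Denominator = 1.49 × 1.567 × 44.55 × 1.282 = 133.3
D / 133.3 = 1960 / 133.3 = 14.70
d = 14.70^(1/0.75) = 14.70^1.3333 = 36.01 m

d ≈ 36.0 m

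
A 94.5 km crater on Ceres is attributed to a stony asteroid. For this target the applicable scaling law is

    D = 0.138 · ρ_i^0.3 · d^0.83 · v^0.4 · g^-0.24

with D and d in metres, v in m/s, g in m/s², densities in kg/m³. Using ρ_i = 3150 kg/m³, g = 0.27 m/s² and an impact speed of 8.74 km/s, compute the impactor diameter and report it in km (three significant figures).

d ≈ 5.04 km

Rearranging for d: d = [D / (0.138 · 3150^0.3 · 8740^0.4 · 0.27^-0.24)]^(1/0.83).
D = 94500 m.
3150^0.3 = 11.21
8740^0.4 = 37.72
0.27^-0.24 = 1.369
Denominator = 0.138 × 11.21 × 37.72 × 1.369 = 79.88
D / 79.88 = 94500 / 79.88 = 1183
d = 1183^(1/0.83) = 1183^1.2048 = 5039 m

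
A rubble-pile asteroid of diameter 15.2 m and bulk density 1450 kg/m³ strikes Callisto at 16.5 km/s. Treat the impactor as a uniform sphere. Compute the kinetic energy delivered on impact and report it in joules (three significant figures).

v = 16500 m/s.
Mass m = (π/6) ρ d³ = (π/6) × 1450 × (15.2)³ = 2.666 × 10^6 kg
E = ½ m v² = 0.5 × 2.666 × 10^6 × (16500)² = 3.629 × 10^14 J

E ≈ 3.63 × 10^14 J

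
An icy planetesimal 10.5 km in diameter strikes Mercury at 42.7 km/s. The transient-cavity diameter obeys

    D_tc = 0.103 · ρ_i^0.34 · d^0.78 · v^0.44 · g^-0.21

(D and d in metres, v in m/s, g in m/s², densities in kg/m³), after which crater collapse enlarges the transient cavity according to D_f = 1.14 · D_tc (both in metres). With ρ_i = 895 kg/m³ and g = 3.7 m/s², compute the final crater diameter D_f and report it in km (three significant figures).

D_f ≈ 134 km

In SI: d = 10500 m, v = 42700 m/s.
ρ_i^0.34 = 895^0.34 = 10.08
d^0.78 = 10500^0.78 = 1369
v^0.44 = 42700^0.44 = 109.0
g^-0.21 = 3.7^-0.21 = 0.7598
D_tc = 0.103 × 10.08 × 1369 × 109.0 × 0.7598 = 1.177 × 10^5 m
D_f = 1.14 × 1.177 × 10^5 = 1.342 × 10^5 m
     = 134.2 km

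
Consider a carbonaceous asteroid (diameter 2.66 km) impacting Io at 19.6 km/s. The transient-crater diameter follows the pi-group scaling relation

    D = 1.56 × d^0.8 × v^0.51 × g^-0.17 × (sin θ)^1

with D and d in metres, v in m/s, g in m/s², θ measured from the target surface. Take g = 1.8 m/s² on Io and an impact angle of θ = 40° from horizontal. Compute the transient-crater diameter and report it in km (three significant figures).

In SI units: d = 2660 m, v = 19600 m/s.
d^0.8 = 2660^0.8 = 549.4
v^0.51 = 19600^0.51 = 154.5
g^-0.17 = 1.8^-0.17 = 0.9049
(sin 40°)^1 = 0.6428^1 = 0.6428
D = 1.56 × 549.4 × 154.5 × 0.9049 × 0.6428 = 77023 m
   = 77.02 km

D ≈ 77.0 km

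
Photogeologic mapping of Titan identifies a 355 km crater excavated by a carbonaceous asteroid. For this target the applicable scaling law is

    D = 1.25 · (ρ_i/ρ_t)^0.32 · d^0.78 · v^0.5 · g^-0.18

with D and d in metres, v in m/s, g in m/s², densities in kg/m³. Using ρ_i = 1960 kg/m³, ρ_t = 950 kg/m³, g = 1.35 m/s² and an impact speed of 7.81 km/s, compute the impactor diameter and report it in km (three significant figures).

Rearranging for d: d = [D / (1.25 · (1960/950)^0.32 · 7810^0.5 · 1.35^-0.18)]^(1/0.78).
D = 355000 m.
(1960/950)^0.32 = 1.261
7810^0.5 = 88.37
1.35^-0.18 = 0.9474
Denominator = 1.25 × 1.261 × 88.37 × 0.9474 = 132.0
D / 132.0 = 355000 / 132.0 = 2689
d = 2689^(1/0.78) = 2689^1.2821 = 24950 m

d ≈ 25.0 km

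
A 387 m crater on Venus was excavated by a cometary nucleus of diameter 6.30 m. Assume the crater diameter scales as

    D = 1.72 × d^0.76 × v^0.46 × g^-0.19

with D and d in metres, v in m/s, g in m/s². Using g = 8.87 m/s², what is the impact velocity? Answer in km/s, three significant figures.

Rearranging for v: v = [D / (1.72 · 6.3^0.76 · 8.87^-0.19)]^(1/0.46).
6.3^0.76 = 4.050
8.87^-0.19 = 0.6605
Denominator = 1.72 × 4.050 × 0.6605 = 4.601
D / 4.601 = 387 / 4.601 = 84.11
v = 84.11^(1/0.46) = 84.11^2.1739 = 15291 m/s

v ≈ 15.3 km/s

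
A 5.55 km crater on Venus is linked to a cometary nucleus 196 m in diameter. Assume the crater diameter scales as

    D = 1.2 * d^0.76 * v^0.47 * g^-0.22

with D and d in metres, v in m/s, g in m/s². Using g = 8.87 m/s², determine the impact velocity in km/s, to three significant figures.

v ≈ 34.3 km/s

Rearranging for v: v = [D / (1.2 · 196^0.76 · 8.87^-0.22)]^(1/0.47).
D = 5550 m.
196^0.76 = 55.22
8.87^-0.22 = 0.6187
Denominator = 1.2 × 55.22 × 0.6187 = 41.00
D / 41.00 = 5550 / 41.00 = 135.4
v = 135.4^(1/0.47) = 135.4^2.1277 = 34312 m/s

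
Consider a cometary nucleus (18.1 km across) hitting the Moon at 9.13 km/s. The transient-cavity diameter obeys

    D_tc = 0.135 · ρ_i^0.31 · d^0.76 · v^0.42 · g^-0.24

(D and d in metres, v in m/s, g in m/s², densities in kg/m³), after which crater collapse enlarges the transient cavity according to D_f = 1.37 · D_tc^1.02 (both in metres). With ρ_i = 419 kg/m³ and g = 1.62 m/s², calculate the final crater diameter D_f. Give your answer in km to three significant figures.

D_f ≈ 106 km

In SI: d = 18100 m, v = 9130 m/s.
ρ_i^0.31 = 419^0.31 = 6.500
d^0.76 = 18100^0.76 = 1721
v^0.42 = 9130^0.42 = 46.07
g^-0.24 = 1.62^-0.24 = 0.8907
D_tc = 0.135 × 6.500 × 1721 × 46.07 × 0.8907 = 61970 m
D_f = 1.37 × (61970)^1.02 = 1.059 × 10^5 m
     = 105.9 km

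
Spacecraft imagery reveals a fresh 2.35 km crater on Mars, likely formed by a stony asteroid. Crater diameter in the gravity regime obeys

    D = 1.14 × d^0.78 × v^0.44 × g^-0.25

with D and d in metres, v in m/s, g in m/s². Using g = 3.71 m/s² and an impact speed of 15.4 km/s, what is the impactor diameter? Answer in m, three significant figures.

Rearranging for d: d = [D / (1.14 · 15400^0.44 · 3.71^-0.25)]^(1/0.78).
D = 2350 m.
15400^0.44 = 69.58
3.71^-0.25 = 0.7205
Denominator = 1.14 × 69.58 × 0.7205 = 57.15
D / 57.15 = 2350 / 57.15 = 41.12
d = 41.12^(1/0.78) = 41.12^1.2821 = 117.3 m

d ≈ 117 m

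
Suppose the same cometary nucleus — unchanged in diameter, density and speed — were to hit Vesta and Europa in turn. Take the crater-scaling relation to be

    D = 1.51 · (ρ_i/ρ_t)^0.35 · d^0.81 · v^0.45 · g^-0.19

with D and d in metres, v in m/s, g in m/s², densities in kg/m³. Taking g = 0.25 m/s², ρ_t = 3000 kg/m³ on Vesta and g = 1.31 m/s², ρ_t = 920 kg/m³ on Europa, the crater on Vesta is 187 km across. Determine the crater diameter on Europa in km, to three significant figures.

D ≈ 206 km

The impactor-only factors (d, v, ρ_i) cancel in the ratio, leaving D_Europa/D_Vesta = (g_Europa/g_Vesta)^-0.19 · (ρ_t,Vesta/ρ_t,Europa)^0.35.
(1.31/0.25)^-0.19 = 5.240^-0.19 = 0.7300
(3000/920)^0.35 = 3.261^0.35 = 1.512
Ratio = 0.7300 × 1.512 = 1.104
D_Europa = 1.104 × 187 km = 206 km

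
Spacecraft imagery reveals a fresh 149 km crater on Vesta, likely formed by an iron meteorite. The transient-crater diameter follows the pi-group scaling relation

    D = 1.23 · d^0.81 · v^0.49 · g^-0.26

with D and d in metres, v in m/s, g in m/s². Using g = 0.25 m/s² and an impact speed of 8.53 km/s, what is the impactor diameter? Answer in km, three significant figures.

d ≈ 5.06 km

Rearranging for d: d = [D / (1.23 · 8530^0.49 · 0.25^-0.26)]^(1/0.81).
D = 149000 m.
8530^0.49 = 84.37
0.25^-0.26 = 1.434
Denominator = 1.23 × 84.37 × 1.434 = 148.8
D / 148.8 = 149000 / 148.8 = 1001
d = 1001^(1/0.81) = 1001^1.2346 = 5062 m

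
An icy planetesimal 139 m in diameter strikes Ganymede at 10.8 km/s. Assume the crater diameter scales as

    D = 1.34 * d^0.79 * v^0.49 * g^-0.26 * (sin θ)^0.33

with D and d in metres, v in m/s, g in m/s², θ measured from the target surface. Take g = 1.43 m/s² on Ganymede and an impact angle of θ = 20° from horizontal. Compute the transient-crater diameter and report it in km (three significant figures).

D ≈ 4.00 km

In SI units: v = 10800 m/s.
d^0.79 = 139^0.79 = 49.32
v^0.49 = 10800^0.49 = 94.71
g^-0.26 = 1.43^-0.26 = 0.9112
(sin 20°)^0.33 = 0.3420^0.33 = 0.7018
D = 1.34 × 49.32 × 94.71 × 0.9112 × 0.7018 = 4003 m
   = 4.003 km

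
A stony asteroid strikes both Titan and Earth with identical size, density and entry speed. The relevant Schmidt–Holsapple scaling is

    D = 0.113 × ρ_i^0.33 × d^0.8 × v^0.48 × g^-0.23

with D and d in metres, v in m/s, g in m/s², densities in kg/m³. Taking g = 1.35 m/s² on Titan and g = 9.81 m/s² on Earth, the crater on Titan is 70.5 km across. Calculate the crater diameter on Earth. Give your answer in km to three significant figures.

D ≈ 44.7 km

All impactor-dependent factors cancel in the ratio, leaving D_Earth/D_Titan = (g_Earth/g_Titan)^-0.23.
(9.81/1.35)^-0.23 = 7.267^-0.23 = 0.6337
D_Earth = 0.6337 × 70.5 km = 44.7 km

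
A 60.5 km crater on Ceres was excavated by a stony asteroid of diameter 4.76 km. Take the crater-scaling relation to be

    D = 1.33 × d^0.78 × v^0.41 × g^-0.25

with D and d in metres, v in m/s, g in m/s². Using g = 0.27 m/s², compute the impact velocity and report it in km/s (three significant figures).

Rearranging for v: v = [D / (1.33 · 4760^0.78 · 0.27^-0.25)]^(1/0.41).
D = 60500 m.
4760^0.78 = 738.8
0.27^-0.25 = 1.387
Denominator = 1.33 × 738.8 × 1.387 = 1363
D / 1363 = 60500 / 1363 = 44.39
v = 44.39^(1/0.41) = 44.39^2.439 = 10417 m/s

v ≈ 10.4 km/s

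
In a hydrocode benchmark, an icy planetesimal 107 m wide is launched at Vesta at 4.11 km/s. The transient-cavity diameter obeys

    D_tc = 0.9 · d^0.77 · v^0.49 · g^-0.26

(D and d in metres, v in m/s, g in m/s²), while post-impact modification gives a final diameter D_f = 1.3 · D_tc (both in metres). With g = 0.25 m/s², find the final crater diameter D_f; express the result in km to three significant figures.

D_f ≈ 3.62 km

v = 4110 m/s.
d^0.77 = 107^0.77 = 36.53
v^0.49 = 4110^0.49 = 58.99
g^-0.26 = 0.25^-0.26 = 1.434
D_tc = 0.9 × 36.53 × 58.99 × 1.434 = 2781 m
D_f = 1.3 × 2781 = 3615 m
     = 3.615 km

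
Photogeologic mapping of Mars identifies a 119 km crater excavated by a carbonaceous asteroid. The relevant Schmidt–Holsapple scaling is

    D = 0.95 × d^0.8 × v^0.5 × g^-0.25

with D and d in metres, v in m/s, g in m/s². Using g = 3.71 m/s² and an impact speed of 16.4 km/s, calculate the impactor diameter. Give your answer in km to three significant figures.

d ≈ 8.24 km

Rearranging for d: d = [D / (0.95 · 16400^0.5 · 3.71^-0.25)]^(1/0.8).
D = 119000 m.
16400^0.5 = 128.1
3.71^-0.25 = 0.7205
Denominator = 0.95 × 128.1 × 0.7205 = 87.68
D / 87.68 = 119000 / 87.68 = 1357
d = 1357^(1/0.8) = 1357^1.25 = 8236 m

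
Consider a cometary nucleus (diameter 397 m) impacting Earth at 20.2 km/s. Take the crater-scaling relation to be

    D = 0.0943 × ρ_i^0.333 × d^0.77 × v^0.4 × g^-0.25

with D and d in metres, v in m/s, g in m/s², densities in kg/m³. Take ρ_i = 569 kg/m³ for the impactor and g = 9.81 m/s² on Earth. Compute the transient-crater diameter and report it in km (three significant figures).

In SI units: v = 20200 m/s.
ρ_i^0.333 = 569^0.333 = 8.269
d^0.77 = 397^0.77 = 100.2
v^0.4 = 20200^0.4 = 52.74
g^-0.25 = 9.81^-0.25 = 0.5650
D = 0.0943 × 8.269 × 100.2 × 52.74 × 0.5650 = 2328 m
   = 2.328 km

D ≈ 2.33 km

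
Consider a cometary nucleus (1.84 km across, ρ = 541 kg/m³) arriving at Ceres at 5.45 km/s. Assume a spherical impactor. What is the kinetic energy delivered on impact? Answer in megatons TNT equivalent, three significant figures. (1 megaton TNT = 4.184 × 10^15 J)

E ≈ 6260 Mt TNT

d = 1840 m; v = 5450 m/s.
Mass m = (π/6) ρ d³ = (π/6) × 541 × (1840)³ = 1.765 × 10^12 kg
E = ½ m v² = 0.5 × 1.765 × 10^12 × (5450)² = 2.621 × 10^19 J
   = 2.621 × 10^19 / 4.184×10^15 = 6264 Mt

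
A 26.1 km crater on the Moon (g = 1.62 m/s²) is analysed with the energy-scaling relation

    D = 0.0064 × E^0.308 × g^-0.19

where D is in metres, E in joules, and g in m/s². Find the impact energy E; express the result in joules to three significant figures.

E ≈ 3.91 × 10^21 J

Rearranging: E = [D / (0.0064 · g^-0.19)]^(1/0.308).
D = 26100 m.
g^-0.19 = 1.62^-0.19 = 0.9124
D / (0.0064 × 0.9124) = 26100 / (5.839 × 10^-3) = 4.470 × 10^6
E = (4.470 × 10^6)^3.2468 = 3.910 × 10^21 J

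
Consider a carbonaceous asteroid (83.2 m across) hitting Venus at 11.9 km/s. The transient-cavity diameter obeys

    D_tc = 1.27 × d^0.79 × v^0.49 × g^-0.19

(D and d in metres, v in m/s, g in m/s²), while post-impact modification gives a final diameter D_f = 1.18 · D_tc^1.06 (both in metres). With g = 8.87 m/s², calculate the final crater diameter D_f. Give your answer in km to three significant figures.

D_f ≈ 5.20 km

v = 11900 m/s.
d^0.79 = 83.2^0.79 = 32.88
v^0.49 = 11900^0.49 = 99.32
g^-0.19 = 8.87^-0.19 = 0.6605
D_tc = 1.27 × 32.88 × 99.32 × 0.6605 = 2739 m
D_f = 1.18 × (2739)^1.06 = 5197 m
     = 5.197 km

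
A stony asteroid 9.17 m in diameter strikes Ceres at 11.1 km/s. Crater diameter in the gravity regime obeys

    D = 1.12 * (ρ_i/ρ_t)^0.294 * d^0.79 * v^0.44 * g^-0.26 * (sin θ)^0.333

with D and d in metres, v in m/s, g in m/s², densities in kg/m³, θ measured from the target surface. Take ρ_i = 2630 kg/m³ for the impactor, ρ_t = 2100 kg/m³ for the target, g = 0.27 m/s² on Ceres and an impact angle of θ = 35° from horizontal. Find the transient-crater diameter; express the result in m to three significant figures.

D ≈ 485 m

In SI units: v = 11100 m/s.
(ρ_i/ρ_t)^0.294 = (2630/2100)^0.294 = 1.068
d^0.79 = 9.17^0.79 = 5.758
v^0.44 = 11100^0.44 = 60.25
g^-0.26 = 0.27^-0.26 = 1.406
(sin 35°)^0.333 = 0.5736^0.333 = 0.8310
D = 1.12 × 1.068 × 5.758 × 60.25 × 1.406 × 0.8310 = 484.8 m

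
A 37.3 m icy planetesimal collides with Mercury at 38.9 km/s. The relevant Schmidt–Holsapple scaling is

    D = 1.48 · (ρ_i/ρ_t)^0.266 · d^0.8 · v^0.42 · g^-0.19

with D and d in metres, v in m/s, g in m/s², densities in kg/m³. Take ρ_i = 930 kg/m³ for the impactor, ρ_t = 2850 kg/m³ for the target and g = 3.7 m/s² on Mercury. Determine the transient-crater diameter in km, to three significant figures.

In SI units: v = 38900 m/s.
(ρ_i/ρ_t)^0.266 = (930/2850)^0.266 = 0.7424
d^0.8 = 37.3^0.8 = 18.09
v^0.42 = 38900^0.42 = 84.68
g^-0.19 = 3.7^-0.19 = 0.7799
D = 1.48 × 0.7424 × 18.09 × 84.68 × 0.7799 = 1313 m
   = 1.313 km

D ≈ 1.31 km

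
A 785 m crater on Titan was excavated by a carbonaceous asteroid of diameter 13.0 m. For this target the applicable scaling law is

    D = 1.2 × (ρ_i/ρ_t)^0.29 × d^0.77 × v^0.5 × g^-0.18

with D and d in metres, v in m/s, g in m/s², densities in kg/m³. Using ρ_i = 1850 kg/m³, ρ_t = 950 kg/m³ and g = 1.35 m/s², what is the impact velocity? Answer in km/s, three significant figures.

v ≈ 6.24 km/s

Rearranging for v: v = [D / (1.2 · (1850/950)^0.29 · 13^0.77 · 1.35^-0.18)]^(1/0.5).
(1850/950)^0.29 = 1.213
13^0.77 = 7.207
1.35^-0.18 = 0.9474
Denominator = 1.2 × 1.213 × 7.207 × 0.9474 = 9.939
D / 9.939 = 785 / 9.939 = 78.98
v = 78.98^(1/0.5) = 78.98^2 = 6238 m/s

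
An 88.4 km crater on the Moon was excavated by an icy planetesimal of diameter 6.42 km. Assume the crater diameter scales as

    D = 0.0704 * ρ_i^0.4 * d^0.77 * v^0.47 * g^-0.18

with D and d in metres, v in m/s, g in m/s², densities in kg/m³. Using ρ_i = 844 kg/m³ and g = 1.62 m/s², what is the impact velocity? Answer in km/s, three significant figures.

Rearranging for v: v = [D / (0.0704 · 844^0.4 · 6420^0.77 · 1.62^-0.18)]^(1/0.47).
D = 88400 m.
844^0.4 = 14.81
6420^0.77 = 854.7
1.62^-0.18 = 0.9168
Denominator = 0.0704 × 14.81 × 854.7 × 0.9168 = 817.0
D / 817.0 = 88400 / 817.0 = 108.2
v = 108.2^(1/0.47) = 108.2^2.1277 = 21292 m/s

v ≈ 21.3 km/s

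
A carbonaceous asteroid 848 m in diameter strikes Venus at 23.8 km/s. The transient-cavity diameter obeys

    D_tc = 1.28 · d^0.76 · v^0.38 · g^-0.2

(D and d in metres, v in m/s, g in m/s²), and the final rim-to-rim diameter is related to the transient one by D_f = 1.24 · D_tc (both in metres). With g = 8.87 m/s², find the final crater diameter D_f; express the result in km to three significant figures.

v = 23800 m/s.
d^0.76 = 848^0.76 = 168.1
v^0.38 = 23800^0.38 = 46.04
g^-0.2 = 8.87^-0.2 = 0.6463
D_tc = 1.28 × 168.1 × 46.04 × 0.6463 = 6402 m
D_f = 1.24 × 6402 = 7938 m
     = 7.938 km

D_f ≈ 7.94 km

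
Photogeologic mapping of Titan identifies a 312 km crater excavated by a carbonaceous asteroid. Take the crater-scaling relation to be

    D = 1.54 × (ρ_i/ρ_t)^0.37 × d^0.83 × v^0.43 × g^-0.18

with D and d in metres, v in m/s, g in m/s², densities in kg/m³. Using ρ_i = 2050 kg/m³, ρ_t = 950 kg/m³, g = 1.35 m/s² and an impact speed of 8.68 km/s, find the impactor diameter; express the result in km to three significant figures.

d ≈ 17.1 km

Rearranging for d: d = [D / (1.54 · (2050/950)^0.37 · 8680^0.43 · 1.35^-0.18)]^(1/0.83).
D = 312000 m.
(2050/950)^0.37 = 1.329
8680^0.43 = 49.38
1.35^-0.18 = 0.9474
Denominator = 1.54 × 1.329 × 49.38 × 0.9474 = 95.75
D / 95.75 = 312000 / 95.75 = 3258
d = 3258^(1/0.83) = 3258^1.2048 = 17077 m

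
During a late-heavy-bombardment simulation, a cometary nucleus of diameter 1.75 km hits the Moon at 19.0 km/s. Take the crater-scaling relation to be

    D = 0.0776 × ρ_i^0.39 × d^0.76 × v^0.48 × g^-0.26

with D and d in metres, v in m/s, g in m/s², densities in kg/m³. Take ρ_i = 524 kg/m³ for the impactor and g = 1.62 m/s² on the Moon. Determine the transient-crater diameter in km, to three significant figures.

D ≈ 26.0 km

In SI units: d = 1750 m, v = 19000 m/s.
ρ_i^0.39 = 524^0.39 = 11.50
d^0.76 = 1750^0.76 = 291.5
v^0.48 = 19000^0.48 = 113.2
g^-0.26 = 1.62^-0.26 = 0.8821
D = 0.0776 × 11.50 × 291.5 × 113.2 × 0.8821 = 25975 m
   = 25.98 km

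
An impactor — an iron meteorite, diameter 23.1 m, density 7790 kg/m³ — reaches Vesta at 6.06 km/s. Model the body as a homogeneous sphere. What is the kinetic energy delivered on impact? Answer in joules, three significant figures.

E ≈ 9.23 × 10^14 J

v = 6060 m/s.
Mass m = (π/6) ρ d³ = (π/6) × 7790 × (23.1)³ = 5.028 × 10^7 kg
E = ½ m v² = 0.5 × 5.028 × 10^7 × (6060)² = 9.232 × 10^14 J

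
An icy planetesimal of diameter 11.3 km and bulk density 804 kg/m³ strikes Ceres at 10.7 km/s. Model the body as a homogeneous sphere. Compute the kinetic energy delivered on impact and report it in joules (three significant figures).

d = 11300 m; v = 10700 m/s.
Mass m = (π/6) ρ d³ = (π/6) × 804 × (11300)³ = 6.074 × 10^14 kg
E = ½ m v² = 0.5 × 6.074 × 10^14 × (10700)² = 3.477 × 10^22 J

E ≈ 3.48 × 10^22 J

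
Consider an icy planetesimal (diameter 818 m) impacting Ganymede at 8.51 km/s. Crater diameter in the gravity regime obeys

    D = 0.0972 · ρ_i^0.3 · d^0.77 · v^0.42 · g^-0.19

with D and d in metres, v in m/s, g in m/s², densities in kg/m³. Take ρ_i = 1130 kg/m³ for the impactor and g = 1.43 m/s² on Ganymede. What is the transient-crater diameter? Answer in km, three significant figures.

D ≈ 5.85 km

In SI units: v = 8510 m/s.
ρ_i^0.3 = 1130^0.3 = 8.240
d^0.77 = 818^0.77 = 174.9
v^0.42 = 8510^0.42 = 44.73
g^-0.19 = 1.43^-0.19 = 0.9343
D = 0.0972 × 8.240 × 174.9 × 44.73 × 0.9343 = 5854 m
   = 5.854 km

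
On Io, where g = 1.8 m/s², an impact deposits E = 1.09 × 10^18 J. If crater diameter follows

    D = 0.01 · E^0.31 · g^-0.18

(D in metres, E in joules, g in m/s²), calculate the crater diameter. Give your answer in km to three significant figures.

D ≈ 3.51 km

E^0.31 = (1.09 × 10^18)^0.31 = 3.905 × 10^5
g^-0.18 = 1.8^-0.18 = 0.8996
D = 0.01 × 3.905 × 10^5 × 0.8996 = 3513 m
   = 3.513 km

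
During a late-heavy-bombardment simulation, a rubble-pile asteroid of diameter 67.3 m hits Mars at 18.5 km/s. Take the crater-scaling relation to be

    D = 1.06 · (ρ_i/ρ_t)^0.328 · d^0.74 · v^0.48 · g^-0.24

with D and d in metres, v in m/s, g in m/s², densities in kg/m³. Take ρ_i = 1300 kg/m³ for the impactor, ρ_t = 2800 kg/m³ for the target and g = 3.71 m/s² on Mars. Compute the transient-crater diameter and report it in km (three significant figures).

In SI units: v = 18500 m/s.
(ρ_i/ρ_t)^0.328 = (1300/2800)^0.328 = 0.7775
d^0.74 = 67.3^0.74 = 22.53
v^0.48 = 18500^0.48 = 111.7
g^-0.24 = 3.71^-0.24 = 0.7300
D = 1.06 × 0.7775 × 22.53 × 111.7 × 0.7300 = 1514 m
   = 1.514 km

D ≈ 1.51 km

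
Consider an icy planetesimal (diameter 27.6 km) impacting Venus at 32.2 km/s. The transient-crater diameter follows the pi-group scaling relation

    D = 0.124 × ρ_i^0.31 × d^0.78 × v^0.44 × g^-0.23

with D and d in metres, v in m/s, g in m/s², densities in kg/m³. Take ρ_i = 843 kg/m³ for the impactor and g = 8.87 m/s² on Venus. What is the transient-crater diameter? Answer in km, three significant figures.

In SI units: d = 27600 m, v = 32200 m/s.
ρ_i^0.31 = 843^0.31 = 8.072
d^0.78 = 27600^0.78 = 2910
v^0.44 = 32200^0.44 = 96.26
g^-0.23 = 8.87^-0.23 = 0.6053
D = 0.124 × 8.072 × 2910 × 96.26 × 0.6053 = 1.697 × 10^5 m
   = 169.7 km

D ≈ 170 km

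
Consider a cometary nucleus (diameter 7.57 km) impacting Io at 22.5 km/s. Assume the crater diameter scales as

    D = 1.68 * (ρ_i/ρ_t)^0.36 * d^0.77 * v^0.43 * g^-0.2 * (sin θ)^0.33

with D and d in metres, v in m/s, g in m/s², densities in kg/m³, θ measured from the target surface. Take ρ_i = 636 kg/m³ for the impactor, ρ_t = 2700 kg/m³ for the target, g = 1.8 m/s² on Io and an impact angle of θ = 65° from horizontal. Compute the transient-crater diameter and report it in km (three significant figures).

D ≈ 62.0 km

In SI units: d = 7570 m, v = 22500 m/s.
(ρ_i/ρ_t)^0.36 = (636/2700)^0.36 = 0.5942
d^0.77 = 7570^0.77 = 970.3
v^0.43 = 22500^0.43 = 74.38
g^-0.2 = 1.8^-0.2 = 0.8891
(sin 65°)^0.33 = 0.9063^0.33 = 0.9681
D = 1.68 × 0.5942 × 970.3 × 74.38 × 0.8891 × 0.9681 = 62012 m
   = 62.01 km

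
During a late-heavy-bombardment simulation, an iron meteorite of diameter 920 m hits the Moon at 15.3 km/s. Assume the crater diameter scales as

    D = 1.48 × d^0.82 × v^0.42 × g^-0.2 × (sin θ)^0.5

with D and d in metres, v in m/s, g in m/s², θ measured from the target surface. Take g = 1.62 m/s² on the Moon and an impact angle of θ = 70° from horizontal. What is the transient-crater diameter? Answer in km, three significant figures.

D ≈ 20.1 km

In SI units: v = 15300 m/s.
d^0.82 = 920^0.82 = 269.3
v^0.42 = 15300^0.42 = 57.22
g^-0.2 = 1.62^-0.2 = 0.9080
(sin 70°)^0.5 = 0.9397^0.5 = 0.9694
D = 1.48 × 269.3 × 57.22 × 0.9080 × 0.9694 = 20074 m
   = 20.07 km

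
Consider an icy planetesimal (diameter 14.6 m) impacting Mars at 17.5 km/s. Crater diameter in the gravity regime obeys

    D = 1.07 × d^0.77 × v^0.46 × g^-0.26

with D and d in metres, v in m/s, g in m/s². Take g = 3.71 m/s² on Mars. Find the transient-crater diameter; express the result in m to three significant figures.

In SI units: v = 17500 m/s.
d^0.77 = 14.6^0.77 = 7.880
v^0.46 = 17500^0.46 = 89.49
g^-0.26 = 3.71^-0.26 = 0.7112
D = 1.07 × 7.880 × 89.49 × 0.7112 = 536.6 m

D ≈ 537 m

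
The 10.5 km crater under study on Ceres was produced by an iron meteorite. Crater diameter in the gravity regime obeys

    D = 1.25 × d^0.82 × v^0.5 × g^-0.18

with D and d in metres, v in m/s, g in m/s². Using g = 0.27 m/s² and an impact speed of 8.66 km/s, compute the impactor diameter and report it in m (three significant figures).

Rearranging for d: d = [D / (1.25 · 8660^0.5 · 0.27^-0.18)]^(1/0.82).
D = 10500 m.
8660^0.5 = 93.06
0.27^-0.18 = 1.266
Denominator = 1.25 × 93.06 × 1.266 = 147.3
D / 147.3 = 10500 / 147.3 = 71.28
d = 71.28^(1/0.82) = 71.28^1.2195 = 181.8 m

d ≈ 182 m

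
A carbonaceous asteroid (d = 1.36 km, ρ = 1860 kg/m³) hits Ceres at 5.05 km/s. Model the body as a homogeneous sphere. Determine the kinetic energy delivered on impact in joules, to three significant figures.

E ≈ 3.12 × 10^19 J

d = 1360 m; v = 5050 m/s.
Mass m = (π/6) ρ d³ = (π/6) × 1860 × (1360)³ = 2.450 × 10^12 kg
E = ½ m v² = 0.5 × 2.450 × 10^12 × (5050)² = 3.124 × 10^19 J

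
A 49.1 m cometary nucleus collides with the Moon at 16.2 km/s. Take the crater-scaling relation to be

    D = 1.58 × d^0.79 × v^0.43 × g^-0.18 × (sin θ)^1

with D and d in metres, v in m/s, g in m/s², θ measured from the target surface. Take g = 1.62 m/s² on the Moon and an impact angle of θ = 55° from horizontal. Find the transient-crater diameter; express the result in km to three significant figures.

In SI units: v = 16200 m/s.
d^0.79 = 49.1^0.79 = 21.67
v^0.43 = 16200^0.43 = 64.58
g^-0.18 = 1.62^-0.18 = 0.9168
(sin 55°)^1 = 0.8192^1 = 0.8192
D = 1.58 × 21.67 × 64.58 × 0.9168 × 0.8192 = 1661 m
   = 1.661 km

D ≈ 1.66 km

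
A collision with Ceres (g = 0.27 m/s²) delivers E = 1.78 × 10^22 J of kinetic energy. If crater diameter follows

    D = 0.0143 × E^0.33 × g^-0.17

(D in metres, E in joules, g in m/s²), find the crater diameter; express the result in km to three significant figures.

E^0.33 = (1.78 × 10^22)^0.33 = 2.201 × 10^7
g^-0.17 = 0.27^-0.17 = 1.249
D = 0.0143 × 2.201 × 10^7 × 1.249 = 3.931 × 10^5 m
   = 393.1 km

D ≈ 393 km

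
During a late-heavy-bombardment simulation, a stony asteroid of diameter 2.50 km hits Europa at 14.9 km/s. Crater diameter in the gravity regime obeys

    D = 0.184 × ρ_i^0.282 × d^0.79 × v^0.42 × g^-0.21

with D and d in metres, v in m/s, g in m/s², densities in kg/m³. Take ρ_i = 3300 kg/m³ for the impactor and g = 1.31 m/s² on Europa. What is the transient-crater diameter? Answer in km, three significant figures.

D ≈ 46.7 km

In SI units: d = 2500 m, v = 14900 m/s.
ρ_i^0.282 = 3300^0.282 = 9.822
d^0.79 = 2500^0.79 = 483.5
v^0.42 = 14900^0.42 = 56.59
g^-0.21 = 1.31^-0.21 = 0.9449
D = 0.184 × 9.822 × 483.5 × 56.59 × 0.9449 = 46724 m
   = 46.72 km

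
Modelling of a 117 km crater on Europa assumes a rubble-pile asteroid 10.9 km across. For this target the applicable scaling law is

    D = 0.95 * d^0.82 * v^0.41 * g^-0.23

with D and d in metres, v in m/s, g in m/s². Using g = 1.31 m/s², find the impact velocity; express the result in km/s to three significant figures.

Rearranging for v: v = [D / (0.95 · 10900^0.82 · 1.31^-0.23)]^(1/0.41).
D = 117000 m.
10900^0.82 = 2045
1.31^-0.23 = 0.9398
Denominator = 0.95 × 2045 × 0.9398 = 1826
D / 1826 = 117000 / 1826 = 64.07
v = 64.07^(1/0.41) = 64.07^2.439 = 25494 m/s

v ≈ 25.5 km/s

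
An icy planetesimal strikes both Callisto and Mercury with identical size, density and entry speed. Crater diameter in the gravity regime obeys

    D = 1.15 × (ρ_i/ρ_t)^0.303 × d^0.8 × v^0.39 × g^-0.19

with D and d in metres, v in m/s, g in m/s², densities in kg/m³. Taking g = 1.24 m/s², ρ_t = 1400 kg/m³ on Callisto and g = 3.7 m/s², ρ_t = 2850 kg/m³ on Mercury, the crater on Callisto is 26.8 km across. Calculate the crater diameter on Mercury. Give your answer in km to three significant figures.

D ≈ 17.6 km

The impactor-only factors (d, v, ρ_i) cancel in the ratio, leaving D_Mercury/D_Callisto = (g_Mercury/g_Callisto)^-0.19 · (ρ_t,Callisto/ρ_t,Mercury)^0.303.
(3.7/1.24)^-0.19 = 2.984^-0.19 = 0.8124
(1400/2850)^0.303 = 0.4912^0.303 = 0.8062
Ratio = 0.8124 × 0.8062 = 0.6550
D_Mercury = 0.6550 × 26.8 km = 17.6 km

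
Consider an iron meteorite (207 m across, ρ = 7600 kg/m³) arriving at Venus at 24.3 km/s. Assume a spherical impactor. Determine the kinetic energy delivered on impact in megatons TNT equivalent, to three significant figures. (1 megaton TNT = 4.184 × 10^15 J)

v = 24300 m/s.
Mass m = (π/6) ρ d³ = (π/6) × 7600 × (207)³ = 3.530 × 10^10 kg
E = ½ m v² = 0.5 × 3.530 × 10^10 × (24300)² = 1.042 × 10^19 J
   = 1.042 × 10^19 / 4.184×10^15 = 2490 Mt

E ≈ 2490 Mt TNT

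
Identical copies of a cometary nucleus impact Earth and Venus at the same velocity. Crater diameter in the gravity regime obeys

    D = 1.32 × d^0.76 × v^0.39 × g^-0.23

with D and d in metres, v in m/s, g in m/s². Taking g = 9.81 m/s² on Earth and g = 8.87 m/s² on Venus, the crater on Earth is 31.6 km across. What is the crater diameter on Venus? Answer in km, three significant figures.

All impactor-dependent factors cancel in the ratio, leaving D_Venus/D_Earth = (g_Venus/g_Earth)^-0.23.
(8.87/9.81)^-0.23 = 0.9042^-0.23 = 1.023
D_Venus = 1.023 × 31.6 km = 32.3 km

D ≈ 32.3 km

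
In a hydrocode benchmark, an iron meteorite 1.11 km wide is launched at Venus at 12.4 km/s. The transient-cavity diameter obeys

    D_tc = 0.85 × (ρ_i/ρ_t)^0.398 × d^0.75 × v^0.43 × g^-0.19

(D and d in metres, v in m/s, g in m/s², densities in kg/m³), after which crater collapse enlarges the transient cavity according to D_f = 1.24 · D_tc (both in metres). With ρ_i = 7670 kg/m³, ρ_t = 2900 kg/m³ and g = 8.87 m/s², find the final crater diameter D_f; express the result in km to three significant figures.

D_f ≈ 11.4 km

In SI: d = 1110 m, v = 12400 m/s.
(ρ_i/ρ_t)^0.398 = (7670/2900)^0.398 = 1.473
d^0.75 = 1110^0.75 = 192.3
v^0.43 = 12400^0.43 = 57.57
g^-0.19 = 8.87^-0.19 = 0.6605
D_tc = 0.85 × 1.473 × 192.3 × 57.57 × 0.6605 = 9155 m
D_f = 1.24 × 9155 = 11352 m
     = 11.35 km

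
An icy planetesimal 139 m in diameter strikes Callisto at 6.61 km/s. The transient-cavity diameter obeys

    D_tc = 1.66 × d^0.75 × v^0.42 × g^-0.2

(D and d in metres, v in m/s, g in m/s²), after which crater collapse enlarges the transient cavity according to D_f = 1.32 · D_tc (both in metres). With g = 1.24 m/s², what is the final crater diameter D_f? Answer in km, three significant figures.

D_f ≈ 3.42 km

v = 6610 m/s.
d^0.75 = 139^0.75 = 40.48
v^0.42 = 6610^0.42 = 40.22
g^-0.2 = 1.24^-0.2 = 0.9579
D_tc = 1.66 × 40.48 × 40.22 × 0.9579 = 2589 m
D_f = 1.32 × 2589 = 3417 m
     = 3.417 km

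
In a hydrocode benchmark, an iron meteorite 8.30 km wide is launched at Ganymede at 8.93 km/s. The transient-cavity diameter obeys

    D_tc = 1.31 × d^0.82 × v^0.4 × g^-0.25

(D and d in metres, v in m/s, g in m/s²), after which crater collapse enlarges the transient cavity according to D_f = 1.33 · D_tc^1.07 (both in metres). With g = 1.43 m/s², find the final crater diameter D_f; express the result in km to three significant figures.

D_f ≈ 217 km

In SI: d = 8300 m, v = 8930 m/s.
d^0.82 = 8300^0.82 = 1635
v^0.4 = 8930^0.4 = 38.05
g^-0.25 = 1.43^-0.25 = 0.9145
D_tc = 1.31 × 1635 × 38.05 × 0.9145 = 74530 m
D_f = 1.33 × (74530)^1.07 = 2.174 × 10^5 m
     = 217.4 km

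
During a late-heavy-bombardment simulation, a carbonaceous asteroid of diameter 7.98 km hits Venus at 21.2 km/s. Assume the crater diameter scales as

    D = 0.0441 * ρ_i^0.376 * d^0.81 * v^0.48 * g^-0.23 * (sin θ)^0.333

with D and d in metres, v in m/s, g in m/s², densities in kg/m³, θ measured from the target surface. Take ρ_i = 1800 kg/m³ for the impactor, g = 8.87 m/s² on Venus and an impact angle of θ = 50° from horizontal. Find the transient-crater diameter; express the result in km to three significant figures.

In SI units: d = 7980 m, v = 21200 m/s.
ρ_i^0.376 = 1800^0.376 = 16.75
d^0.81 = 7980^0.81 = 1448
v^0.48 = 21200^0.48 = 119.3
g^-0.23 = 8.87^-0.23 = 0.6053
(sin 50°)^0.333 = 0.7660^0.333 = 0.9151
D = 0.0441 × 16.75 × 1448 × 119.3 × 0.6053 × 0.9151 = 70681 m
   = 70.68 km

D ≈ 70.7 km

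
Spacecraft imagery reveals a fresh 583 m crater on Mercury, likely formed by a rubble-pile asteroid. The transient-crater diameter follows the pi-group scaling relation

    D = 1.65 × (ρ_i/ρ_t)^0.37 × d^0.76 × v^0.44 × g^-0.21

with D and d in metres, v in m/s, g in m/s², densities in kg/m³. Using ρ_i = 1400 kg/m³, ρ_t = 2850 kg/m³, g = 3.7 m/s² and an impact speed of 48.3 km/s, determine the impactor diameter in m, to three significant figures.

d ≈ 8.88 m

Rearranging for d: d = [D / (1.65 · (1400/2850)^0.37 · 48300^0.44 · 3.7^-0.21)]^(1/0.76).
(1400/2850)^0.37 = 0.7687
48300^0.44 = 115.1
3.7^-0.21 = 0.7598
Denominator = 1.65 × 0.7687 × 115.1 × 0.7598 = 110.9
D / 110.9 = 583 / 110.9 = 5.257
d = 5.257^(1/0.76) = 5.257^1.3158 = 8.879 m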